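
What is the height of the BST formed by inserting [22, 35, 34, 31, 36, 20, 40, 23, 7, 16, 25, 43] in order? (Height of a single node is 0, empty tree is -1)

Insertion order: [22, 35, 34, 31, 36, 20, 40, 23, 7, 16, 25, 43]
Tree (level-order array): [22, 20, 35, 7, None, 34, 36, None, 16, 31, None, None, 40, None, None, 23, None, None, 43, None, 25]
Compute height bottom-up (empty subtree = -1):
  height(16) = 1 + max(-1, -1) = 0
  height(7) = 1 + max(-1, 0) = 1
  height(20) = 1 + max(1, -1) = 2
  height(25) = 1 + max(-1, -1) = 0
  height(23) = 1 + max(-1, 0) = 1
  height(31) = 1 + max(1, -1) = 2
  height(34) = 1 + max(2, -1) = 3
  height(43) = 1 + max(-1, -1) = 0
  height(40) = 1 + max(-1, 0) = 1
  height(36) = 1 + max(-1, 1) = 2
  height(35) = 1 + max(3, 2) = 4
  height(22) = 1 + max(2, 4) = 5
Height = 5


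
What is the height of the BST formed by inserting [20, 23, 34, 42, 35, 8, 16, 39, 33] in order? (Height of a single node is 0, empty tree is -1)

Insertion order: [20, 23, 34, 42, 35, 8, 16, 39, 33]
Tree (level-order array): [20, 8, 23, None, 16, None, 34, None, None, 33, 42, None, None, 35, None, None, 39]
Compute height bottom-up (empty subtree = -1):
  height(16) = 1 + max(-1, -1) = 0
  height(8) = 1 + max(-1, 0) = 1
  height(33) = 1 + max(-1, -1) = 0
  height(39) = 1 + max(-1, -1) = 0
  height(35) = 1 + max(-1, 0) = 1
  height(42) = 1 + max(1, -1) = 2
  height(34) = 1 + max(0, 2) = 3
  height(23) = 1 + max(-1, 3) = 4
  height(20) = 1 + max(1, 4) = 5
Height = 5


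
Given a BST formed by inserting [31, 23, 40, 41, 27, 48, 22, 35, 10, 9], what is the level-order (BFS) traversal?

Tree insertion order: [31, 23, 40, 41, 27, 48, 22, 35, 10, 9]
Tree (level-order array): [31, 23, 40, 22, 27, 35, 41, 10, None, None, None, None, None, None, 48, 9]
BFS from the root, enqueuing left then right child of each popped node:
  queue [31] -> pop 31, enqueue [23, 40], visited so far: [31]
  queue [23, 40] -> pop 23, enqueue [22, 27], visited so far: [31, 23]
  queue [40, 22, 27] -> pop 40, enqueue [35, 41], visited so far: [31, 23, 40]
  queue [22, 27, 35, 41] -> pop 22, enqueue [10], visited so far: [31, 23, 40, 22]
  queue [27, 35, 41, 10] -> pop 27, enqueue [none], visited so far: [31, 23, 40, 22, 27]
  queue [35, 41, 10] -> pop 35, enqueue [none], visited so far: [31, 23, 40, 22, 27, 35]
  queue [41, 10] -> pop 41, enqueue [48], visited so far: [31, 23, 40, 22, 27, 35, 41]
  queue [10, 48] -> pop 10, enqueue [9], visited so far: [31, 23, 40, 22, 27, 35, 41, 10]
  queue [48, 9] -> pop 48, enqueue [none], visited so far: [31, 23, 40, 22, 27, 35, 41, 10, 48]
  queue [9] -> pop 9, enqueue [none], visited so far: [31, 23, 40, 22, 27, 35, 41, 10, 48, 9]
Result: [31, 23, 40, 22, 27, 35, 41, 10, 48, 9]


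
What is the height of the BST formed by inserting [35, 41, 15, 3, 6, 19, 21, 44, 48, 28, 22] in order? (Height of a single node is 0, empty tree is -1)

Insertion order: [35, 41, 15, 3, 6, 19, 21, 44, 48, 28, 22]
Tree (level-order array): [35, 15, 41, 3, 19, None, 44, None, 6, None, 21, None, 48, None, None, None, 28, None, None, 22]
Compute height bottom-up (empty subtree = -1):
  height(6) = 1 + max(-1, -1) = 0
  height(3) = 1 + max(-1, 0) = 1
  height(22) = 1 + max(-1, -1) = 0
  height(28) = 1 + max(0, -1) = 1
  height(21) = 1 + max(-1, 1) = 2
  height(19) = 1 + max(-1, 2) = 3
  height(15) = 1 + max(1, 3) = 4
  height(48) = 1 + max(-1, -1) = 0
  height(44) = 1 + max(-1, 0) = 1
  height(41) = 1 + max(-1, 1) = 2
  height(35) = 1 + max(4, 2) = 5
Height = 5


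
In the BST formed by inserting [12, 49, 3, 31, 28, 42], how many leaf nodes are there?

Tree built from: [12, 49, 3, 31, 28, 42]
Tree (level-order array): [12, 3, 49, None, None, 31, None, 28, 42]
Rule: A leaf has 0 children.
Per-node child counts:
  node 12: 2 child(ren)
  node 3: 0 child(ren)
  node 49: 1 child(ren)
  node 31: 2 child(ren)
  node 28: 0 child(ren)
  node 42: 0 child(ren)
Matching nodes: [3, 28, 42]
Count of leaf nodes: 3


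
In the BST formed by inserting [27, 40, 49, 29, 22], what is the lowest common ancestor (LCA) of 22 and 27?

Tree insertion order: [27, 40, 49, 29, 22]
Tree (level-order array): [27, 22, 40, None, None, 29, 49]
In a BST, the LCA of p=22, q=27 is the first node v on the
root-to-leaf path with p <= v <= q (go left if both < v, right if both > v).
Walk from root:
  at 27: 22 <= 27 <= 27, this is the LCA
LCA = 27


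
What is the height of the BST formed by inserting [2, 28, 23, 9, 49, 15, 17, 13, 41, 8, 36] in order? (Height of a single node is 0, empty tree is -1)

Insertion order: [2, 28, 23, 9, 49, 15, 17, 13, 41, 8, 36]
Tree (level-order array): [2, None, 28, 23, 49, 9, None, 41, None, 8, 15, 36, None, None, None, 13, 17]
Compute height bottom-up (empty subtree = -1):
  height(8) = 1 + max(-1, -1) = 0
  height(13) = 1 + max(-1, -1) = 0
  height(17) = 1 + max(-1, -1) = 0
  height(15) = 1 + max(0, 0) = 1
  height(9) = 1 + max(0, 1) = 2
  height(23) = 1 + max(2, -1) = 3
  height(36) = 1 + max(-1, -1) = 0
  height(41) = 1 + max(0, -1) = 1
  height(49) = 1 + max(1, -1) = 2
  height(28) = 1 + max(3, 2) = 4
  height(2) = 1 + max(-1, 4) = 5
Height = 5


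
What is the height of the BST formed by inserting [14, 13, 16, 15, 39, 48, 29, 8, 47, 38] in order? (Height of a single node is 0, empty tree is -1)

Insertion order: [14, 13, 16, 15, 39, 48, 29, 8, 47, 38]
Tree (level-order array): [14, 13, 16, 8, None, 15, 39, None, None, None, None, 29, 48, None, 38, 47]
Compute height bottom-up (empty subtree = -1):
  height(8) = 1 + max(-1, -1) = 0
  height(13) = 1 + max(0, -1) = 1
  height(15) = 1 + max(-1, -1) = 0
  height(38) = 1 + max(-1, -1) = 0
  height(29) = 1 + max(-1, 0) = 1
  height(47) = 1 + max(-1, -1) = 0
  height(48) = 1 + max(0, -1) = 1
  height(39) = 1 + max(1, 1) = 2
  height(16) = 1 + max(0, 2) = 3
  height(14) = 1 + max(1, 3) = 4
Height = 4


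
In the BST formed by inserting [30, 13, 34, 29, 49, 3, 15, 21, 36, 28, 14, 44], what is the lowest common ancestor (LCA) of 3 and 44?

Tree insertion order: [30, 13, 34, 29, 49, 3, 15, 21, 36, 28, 14, 44]
Tree (level-order array): [30, 13, 34, 3, 29, None, 49, None, None, 15, None, 36, None, 14, 21, None, 44, None, None, None, 28]
In a BST, the LCA of p=3, q=44 is the first node v on the
root-to-leaf path with p <= v <= q (go left if both < v, right if both > v).
Walk from root:
  at 30: 3 <= 30 <= 44, this is the LCA
LCA = 30


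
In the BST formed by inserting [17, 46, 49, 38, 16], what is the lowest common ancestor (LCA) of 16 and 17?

Tree insertion order: [17, 46, 49, 38, 16]
Tree (level-order array): [17, 16, 46, None, None, 38, 49]
In a BST, the LCA of p=16, q=17 is the first node v on the
root-to-leaf path with p <= v <= q (go left if both < v, right if both > v).
Walk from root:
  at 17: 16 <= 17 <= 17, this is the LCA
LCA = 17


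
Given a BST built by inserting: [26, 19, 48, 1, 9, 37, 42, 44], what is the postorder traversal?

Tree insertion order: [26, 19, 48, 1, 9, 37, 42, 44]
Tree (level-order array): [26, 19, 48, 1, None, 37, None, None, 9, None, 42, None, None, None, 44]
Postorder traversal: [9, 1, 19, 44, 42, 37, 48, 26]


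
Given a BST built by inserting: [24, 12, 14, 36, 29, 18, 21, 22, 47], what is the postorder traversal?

Tree insertion order: [24, 12, 14, 36, 29, 18, 21, 22, 47]
Tree (level-order array): [24, 12, 36, None, 14, 29, 47, None, 18, None, None, None, None, None, 21, None, 22]
Postorder traversal: [22, 21, 18, 14, 12, 29, 47, 36, 24]


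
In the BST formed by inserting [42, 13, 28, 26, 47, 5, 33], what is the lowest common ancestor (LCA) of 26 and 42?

Tree insertion order: [42, 13, 28, 26, 47, 5, 33]
Tree (level-order array): [42, 13, 47, 5, 28, None, None, None, None, 26, 33]
In a BST, the LCA of p=26, q=42 is the first node v on the
root-to-leaf path with p <= v <= q (go left if both < v, right if both > v).
Walk from root:
  at 42: 26 <= 42 <= 42, this is the LCA
LCA = 42


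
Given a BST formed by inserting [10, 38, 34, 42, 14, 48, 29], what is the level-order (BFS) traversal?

Tree insertion order: [10, 38, 34, 42, 14, 48, 29]
Tree (level-order array): [10, None, 38, 34, 42, 14, None, None, 48, None, 29]
BFS from the root, enqueuing left then right child of each popped node:
  queue [10] -> pop 10, enqueue [38], visited so far: [10]
  queue [38] -> pop 38, enqueue [34, 42], visited so far: [10, 38]
  queue [34, 42] -> pop 34, enqueue [14], visited so far: [10, 38, 34]
  queue [42, 14] -> pop 42, enqueue [48], visited so far: [10, 38, 34, 42]
  queue [14, 48] -> pop 14, enqueue [29], visited so far: [10, 38, 34, 42, 14]
  queue [48, 29] -> pop 48, enqueue [none], visited so far: [10, 38, 34, 42, 14, 48]
  queue [29] -> pop 29, enqueue [none], visited so far: [10, 38, 34, 42, 14, 48, 29]
Result: [10, 38, 34, 42, 14, 48, 29]


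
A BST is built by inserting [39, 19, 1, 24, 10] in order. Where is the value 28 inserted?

Starting tree (level order): [39, 19, None, 1, 24, None, 10]
Insertion path: 39 -> 19 -> 24
Result: insert 28 as right child of 24
Final tree (level order): [39, 19, None, 1, 24, None, 10, None, 28]


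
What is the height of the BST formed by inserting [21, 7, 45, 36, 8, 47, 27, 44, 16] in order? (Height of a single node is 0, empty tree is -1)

Insertion order: [21, 7, 45, 36, 8, 47, 27, 44, 16]
Tree (level-order array): [21, 7, 45, None, 8, 36, 47, None, 16, 27, 44]
Compute height bottom-up (empty subtree = -1):
  height(16) = 1 + max(-1, -1) = 0
  height(8) = 1 + max(-1, 0) = 1
  height(7) = 1 + max(-1, 1) = 2
  height(27) = 1 + max(-1, -1) = 0
  height(44) = 1 + max(-1, -1) = 0
  height(36) = 1 + max(0, 0) = 1
  height(47) = 1 + max(-1, -1) = 0
  height(45) = 1 + max(1, 0) = 2
  height(21) = 1 + max(2, 2) = 3
Height = 3


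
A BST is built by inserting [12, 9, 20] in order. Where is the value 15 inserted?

Starting tree (level order): [12, 9, 20]
Insertion path: 12 -> 20
Result: insert 15 as left child of 20
Final tree (level order): [12, 9, 20, None, None, 15]


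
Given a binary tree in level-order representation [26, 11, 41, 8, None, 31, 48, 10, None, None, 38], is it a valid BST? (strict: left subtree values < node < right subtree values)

Level-order array: [26, 11, 41, 8, None, 31, 48, 10, None, None, 38]
Validate using subtree bounds (lo, hi): at each node, require lo < value < hi,
then recurse left with hi=value and right with lo=value.
Preorder trace (stopping at first violation):
  at node 26 with bounds (-inf, +inf): OK
  at node 11 with bounds (-inf, 26): OK
  at node 8 with bounds (-inf, 11): OK
  at node 10 with bounds (-inf, 8): VIOLATION
Node 10 violates its bound: not (-inf < 10 < 8).
Result: Not a valid BST


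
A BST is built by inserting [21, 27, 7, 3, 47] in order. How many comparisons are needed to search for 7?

Search path for 7: 21 -> 7
Found: True
Comparisons: 2


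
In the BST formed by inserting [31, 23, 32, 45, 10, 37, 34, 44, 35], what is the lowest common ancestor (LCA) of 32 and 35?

Tree insertion order: [31, 23, 32, 45, 10, 37, 34, 44, 35]
Tree (level-order array): [31, 23, 32, 10, None, None, 45, None, None, 37, None, 34, 44, None, 35]
In a BST, the LCA of p=32, q=35 is the first node v on the
root-to-leaf path with p <= v <= q (go left if both < v, right if both > v).
Walk from root:
  at 31: both 32 and 35 > 31, go right
  at 32: 32 <= 32 <= 35, this is the LCA
LCA = 32


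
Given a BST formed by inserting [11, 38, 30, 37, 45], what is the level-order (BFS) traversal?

Tree insertion order: [11, 38, 30, 37, 45]
Tree (level-order array): [11, None, 38, 30, 45, None, 37]
BFS from the root, enqueuing left then right child of each popped node:
  queue [11] -> pop 11, enqueue [38], visited so far: [11]
  queue [38] -> pop 38, enqueue [30, 45], visited so far: [11, 38]
  queue [30, 45] -> pop 30, enqueue [37], visited so far: [11, 38, 30]
  queue [45, 37] -> pop 45, enqueue [none], visited so far: [11, 38, 30, 45]
  queue [37] -> pop 37, enqueue [none], visited so far: [11, 38, 30, 45, 37]
Result: [11, 38, 30, 45, 37]


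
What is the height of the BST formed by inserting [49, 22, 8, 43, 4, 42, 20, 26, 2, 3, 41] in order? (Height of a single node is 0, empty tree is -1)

Insertion order: [49, 22, 8, 43, 4, 42, 20, 26, 2, 3, 41]
Tree (level-order array): [49, 22, None, 8, 43, 4, 20, 42, None, 2, None, None, None, 26, None, None, 3, None, 41]
Compute height bottom-up (empty subtree = -1):
  height(3) = 1 + max(-1, -1) = 0
  height(2) = 1 + max(-1, 0) = 1
  height(4) = 1 + max(1, -1) = 2
  height(20) = 1 + max(-1, -1) = 0
  height(8) = 1 + max(2, 0) = 3
  height(41) = 1 + max(-1, -1) = 0
  height(26) = 1 + max(-1, 0) = 1
  height(42) = 1 + max(1, -1) = 2
  height(43) = 1 + max(2, -1) = 3
  height(22) = 1 + max(3, 3) = 4
  height(49) = 1 + max(4, -1) = 5
Height = 5


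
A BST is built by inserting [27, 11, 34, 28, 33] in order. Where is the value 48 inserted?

Starting tree (level order): [27, 11, 34, None, None, 28, None, None, 33]
Insertion path: 27 -> 34
Result: insert 48 as right child of 34
Final tree (level order): [27, 11, 34, None, None, 28, 48, None, 33]


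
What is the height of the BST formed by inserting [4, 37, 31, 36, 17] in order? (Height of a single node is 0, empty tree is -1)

Insertion order: [4, 37, 31, 36, 17]
Tree (level-order array): [4, None, 37, 31, None, 17, 36]
Compute height bottom-up (empty subtree = -1):
  height(17) = 1 + max(-1, -1) = 0
  height(36) = 1 + max(-1, -1) = 0
  height(31) = 1 + max(0, 0) = 1
  height(37) = 1 + max(1, -1) = 2
  height(4) = 1 + max(-1, 2) = 3
Height = 3


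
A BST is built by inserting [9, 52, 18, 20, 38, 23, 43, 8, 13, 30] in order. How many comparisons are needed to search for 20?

Search path for 20: 9 -> 52 -> 18 -> 20
Found: True
Comparisons: 4


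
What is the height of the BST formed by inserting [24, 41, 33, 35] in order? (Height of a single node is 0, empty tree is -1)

Insertion order: [24, 41, 33, 35]
Tree (level-order array): [24, None, 41, 33, None, None, 35]
Compute height bottom-up (empty subtree = -1):
  height(35) = 1 + max(-1, -1) = 0
  height(33) = 1 + max(-1, 0) = 1
  height(41) = 1 + max(1, -1) = 2
  height(24) = 1 + max(-1, 2) = 3
Height = 3


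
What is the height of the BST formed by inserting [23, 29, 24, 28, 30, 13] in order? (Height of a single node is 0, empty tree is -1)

Insertion order: [23, 29, 24, 28, 30, 13]
Tree (level-order array): [23, 13, 29, None, None, 24, 30, None, 28]
Compute height bottom-up (empty subtree = -1):
  height(13) = 1 + max(-1, -1) = 0
  height(28) = 1 + max(-1, -1) = 0
  height(24) = 1 + max(-1, 0) = 1
  height(30) = 1 + max(-1, -1) = 0
  height(29) = 1 + max(1, 0) = 2
  height(23) = 1 + max(0, 2) = 3
Height = 3


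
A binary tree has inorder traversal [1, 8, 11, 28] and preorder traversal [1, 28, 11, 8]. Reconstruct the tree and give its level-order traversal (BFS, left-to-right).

Inorder:  [1, 8, 11, 28]
Preorder: [1, 28, 11, 8]
Algorithm: preorder visits root first, so consume preorder in order;
for each root, split the current inorder slice at that value into
left-subtree inorder and right-subtree inorder, then recurse.
Recursive splits:
  root=1; inorder splits into left=[], right=[8, 11, 28]
  root=28; inorder splits into left=[8, 11], right=[]
  root=11; inorder splits into left=[8], right=[]
  root=8; inorder splits into left=[], right=[]
Reconstructed level-order: [1, 28, 11, 8]


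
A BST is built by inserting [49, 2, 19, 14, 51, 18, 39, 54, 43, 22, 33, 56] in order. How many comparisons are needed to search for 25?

Search path for 25: 49 -> 2 -> 19 -> 39 -> 22 -> 33
Found: False
Comparisons: 6


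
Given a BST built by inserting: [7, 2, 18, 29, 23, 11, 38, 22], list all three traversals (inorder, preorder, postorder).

Tree insertion order: [7, 2, 18, 29, 23, 11, 38, 22]
Tree (level-order array): [7, 2, 18, None, None, 11, 29, None, None, 23, 38, 22]
Inorder (L, root, R): [2, 7, 11, 18, 22, 23, 29, 38]
Preorder (root, L, R): [7, 2, 18, 11, 29, 23, 22, 38]
Postorder (L, R, root): [2, 11, 22, 23, 38, 29, 18, 7]


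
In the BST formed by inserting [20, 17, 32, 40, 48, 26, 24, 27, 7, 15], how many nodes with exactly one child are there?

Tree built from: [20, 17, 32, 40, 48, 26, 24, 27, 7, 15]
Tree (level-order array): [20, 17, 32, 7, None, 26, 40, None, 15, 24, 27, None, 48]
Rule: These are nodes with exactly 1 non-null child.
Per-node child counts:
  node 20: 2 child(ren)
  node 17: 1 child(ren)
  node 7: 1 child(ren)
  node 15: 0 child(ren)
  node 32: 2 child(ren)
  node 26: 2 child(ren)
  node 24: 0 child(ren)
  node 27: 0 child(ren)
  node 40: 1 child(ren)
  node 48: 0 child(ren)
Matching nodes: [17, 7, 40]
Count of nodes with exactly one child: 3


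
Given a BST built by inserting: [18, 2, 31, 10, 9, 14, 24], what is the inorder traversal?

Tree insertion order: [18, 2, 31, 10, 9, 14, 24]
Tree (level-order array): [18, 2, 31, None, 10, 24, None, 9, 14]
Inorder traversal: [2, 9, 10, 14, 18, 24, 31]


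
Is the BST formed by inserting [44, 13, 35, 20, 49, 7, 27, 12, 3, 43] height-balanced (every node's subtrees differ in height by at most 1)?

Tree (level-order array): [44, 13, 49, 7, 35, None, None, 3, 12, 20, 43, None, None, None, None, None, 27]
Definition: a tree is height-balanced if, at every node, |h(left) - h(right)| <= 1 (empty subtree has height -1).
Bottom-up per-node check:
  node 3: h_left=-1, h_right=-1, diff=0 [OK], height=0
  node 12: h_left=-1, h_right=-1, diff=0 [OK], height=0
  node 7: h_left=0, h_right=0, diff=0 [OK], height=1
  node 27: h_left=-1, h_right=-1, diff=0 [OK], height=0
  node 20: h_left=-1, h_right=0, diff=1 [OK], height=1
  node 43: h_left=-1, h_right=-1, diff=0 [OK], height=0
  node 35: h_left=1, h_right=0, diff=1 [OK], height=2
  node 13: h_left=1, h_right=2, diff=1 [OK], height=3
  node 49: h_left=-1, h_right=-1, diff=0 [OK], height=0
  node 44: h_left=3, h_right=0, diff=3 [FAIL (|3-0|=3 > 1)], height=4
Node 44 violates the condition: |3 - 0| = 3 > 1.
Result: Not balanced


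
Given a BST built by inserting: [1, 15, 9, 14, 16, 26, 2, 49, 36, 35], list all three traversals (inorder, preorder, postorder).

Tree insertion order: [1, 15, 9, 14, 16, 26, 2, 49, 36, 35]
Tree (level-order array): [1, None, 15, 9, 16, 2, 14, None, 26, None, None, None, None, None, 49, 36, None, 35]
Inorder (L, root, R): [1, 2, 9, 14, 15, 16, 26, 35, 36, 49]
Preorder (root, L, R): [1, 15, 9, 2, 14, 16, 26, 49, 36, 35]
Postorder (L, R, root): [2, 14, 9, 35, 36, 49, 26, 16, 15, 1]


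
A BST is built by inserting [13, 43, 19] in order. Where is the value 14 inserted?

Starting tree (level order): [13, None, 43, 19]
Insertion path: 13 -> 43 -> 19
Result: insert 14 as left child of 19
Final tree (level order): [13, None, 43, 19, None, 14]


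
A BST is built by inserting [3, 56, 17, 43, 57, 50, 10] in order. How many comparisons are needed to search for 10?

Search path for 10: 3 -> 56 -> 17 -> 10
Found: True
Comparisons: 4


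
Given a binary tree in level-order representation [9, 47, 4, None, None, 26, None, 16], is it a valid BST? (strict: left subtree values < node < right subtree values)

Level-order array: [9, 47, 4, None, None, 26, None, 16]
Validate using subtree bounds (lo, hi): at each node, require lo < value < hi,
then recurse left with hi=value and right with lo=value.
Preorder trace (stopping at first violation):
  at node 9 with bounds (-inf, +inf): OK
  at node 47 with bounds (-inf, 9): VIOLATION
Node 47 violates its bound: not (-inf < 47 < 9).
Result: Not a valid BST


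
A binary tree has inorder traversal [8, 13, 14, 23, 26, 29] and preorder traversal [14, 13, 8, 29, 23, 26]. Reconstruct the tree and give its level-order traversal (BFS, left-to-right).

Inorder:  [8, 13, 14, 23, 26, 29]
Preorder: [14, 13, 8, 29, 23, 26]
Algorithm: preorder visits root first, so consume preorder in order;
for each root, split the current inorder slice at that value into
left-subtree inorder and right-subtree inorder, then recurse.
Recursive splits:
  root=14; inorder splits into left=[8, 13], right=[23, 26, 29]
  root=13; inorder splits into left=[8], right=[]
  root=8; inorder splits into left=[], right=[]
  root=29; inorder splits into left=[23, 26], right=[]
  root=23; inorder splits into left=[], right=[26]
  root=26; inorder splits into left=[], right=[]
Reconstructed level-order: [14, 13, 29, 8, 23, 26]


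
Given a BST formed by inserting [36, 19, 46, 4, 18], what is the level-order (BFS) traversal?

Tree insertion order: [36, 19, 46, 4, 18]
Tree (level-order array): [36, 19, 46, 4, None, None, None, None, 18]
BFS from the root, enqueuing left then right child of each popped node:
  queue [36] -> pop 36, enqueue [19, 46], visited so far: [36]
  queue [19, 46] -> pop 19, enqueue [4], visited so far: [36, 19]
  queue [46, 4] -> pop 46, enqueue [none], visited so far: [36, 19, 46]
  queue [4] -> pop 4, enqueue [18], visited so far: [36, 19, 46, 4]
  queue [18] -> pop 18, enqueue [none], visited so far: [36, 19, 46, 4, 18]
Result: [36, 19, 46, 4, 18]


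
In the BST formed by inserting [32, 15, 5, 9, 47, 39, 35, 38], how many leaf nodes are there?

Tree built from: [32, 15, 5, 9, 47, 39, 35, 38]
Tree (level-order array): [32, 15, 47, 5, None, 39, None, None, 9, 35, None, None, None, None, 38]
Rule: A leaf has 0 children.
Per-node child counts:
  node 32: 2 child(ren)
  node 15: 1 child(ren)
  node 5: 1 child(ren)
  node 9: 0 child(ren)
  node 47: 1 child(ren)
  node 39: 1 child(ren)
  node 35: 1 child(ren)
  node 38: 0 child(ren)
Matching nodes: [9, 38]
Count of leaf nodes: 2


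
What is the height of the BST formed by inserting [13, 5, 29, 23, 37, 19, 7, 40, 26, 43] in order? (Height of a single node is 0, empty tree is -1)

Insertion order: [13, 5, 29, 23, 37, 19, 7, 40, 26, 43]
Tree (level-order array): [13, 5, 29, None, 7, 23, 37, None, None, 19, 26, None, 40, None, None, None, None, None, 43]
Compute height bottom-up (empty subtree = -1):
  height(7) = 1 + max(-1, -1) = 0
  height(5) = 1 + max(-1, 0) = 1
  height(19) = 1 + max(-1, -1) = 0
  height(26) = 1 + max(-1, -1) = 0
  height(23) = 1 + max(0, 0) = 1
  height(43) = 1 + max(-1, -1) = 0
  height(40) = 1 + max(-1, 0) = 1
  height(37) = 1 + max(-1, 1) = 2
  height(29) = 1 + max(1, 2) = 3
  height(13) = 1 + max(1, 3) = 4
Height = 4


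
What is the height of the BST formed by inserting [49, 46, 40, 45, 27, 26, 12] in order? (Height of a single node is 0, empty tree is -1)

Insertion order: [49, 46, 40, 45, 27, 26, 12]
Tree (level-order array): [49, 46, None, 40, None, 27, 45, 26, None, None, None, 12]
Compute height bottom-up (empty subtree = -1):
  height(12) = 1 + max(-1, -1) = 0
  height(26) = 1 + max(0, -1) = 1
  height(27) = 1 + max(1, -1) = 2
  height(45) = 1 + max(-1, -1) = 0
  height(40) = 1 + max(2, 0) = 3
  height(46) = 1 + max(3, -1) = 4
  height(49) = 1 + max(4, -1) = 5
Height = 5


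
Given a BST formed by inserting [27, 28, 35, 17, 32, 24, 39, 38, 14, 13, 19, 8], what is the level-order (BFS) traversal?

Tree insertion order: [27, 28, 35, 17, 32, 24, 39, 38, 14, 13, 19, 8]
Tree (level-order array): [27, 17, 28, 14, 24, None, 35, 13, None, 19, None, 32, 39, 8, None, None, None, None, None, 38]
BFS from the root, enqueuing left then right child of each popped node:
  queue [27] -> pop 27, enqueue [17, 28], visited so far: [27]
  queue [17, 28] -> pop 17, enqueue [14, 24], visited so far: [27, 17]
  queue [28, 14, 24] -> pop 28, enqueue [35], visited so far: [27, 17, 28]
  queue [14, 24, 35] -> pop 14, enqueue [13], visited so far: [27, 17, 28, 14]
  queue [24, 35, 13] -> pop 24, enqueue [19], visited so far: [27, 17, 28, 14, 24]
  queue [35, 13, 19] -> pop 35, enqueue [32, 39], visited so far: [27, 17, 28, 14, 24, 35]
  queue [13, 19, 32, 39] -> pop 13, enqueue [8], visited so far: [27, 17, 28, 14, 24, 35, 13]
  queue [19, 32, 39, 8] -> pop 19, enqueue [none], visited so far: [27, 17, 28, 14, 24, 35, 13, 19]
  queue [32, 39, 8] -> pop 32, enqueue [none], visited so far: [27, 17, 28, 14, 24, 35, 13, 19, 32]
  queue [39, 8] -> pop 39, enqueue [38], visited so far: [27, 17, 28, 14, 24, 35, 13, 19, 32, 39]
  queue [8, 38] -> pop 8, enqueue [none], visited so far: [27, 17, 28, 14, 24, 35, 13, 19, 32, 39, 8]
  queue [38] -> pop 38, enqueue [none], visited so far: [27, 17, 28, 14, 24, 35, 13, 19, 32, 39, 8, 38]
Result: [27, 17, 28, 14, 24, 35, 13, 19, 32, 39, 8, 38]


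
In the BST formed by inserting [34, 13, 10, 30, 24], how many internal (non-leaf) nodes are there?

Tree built from: [34, 13, 10, 30, 24]
Tree (level-order array): [34, 13, None, 10, 30, None, None, 24]
Rule: An internal node has at least one child.
Per-node child counts:
  node 34: 1 child(ren)
  node 13: 2 child(ren)
  node 10: 0 child(ren)
  node 30: 1 child(ren)
  node 24: 0 child(ren)
Matching nodes: [34, 13, 30]
Count of internal (non-leaf) nodes: 3


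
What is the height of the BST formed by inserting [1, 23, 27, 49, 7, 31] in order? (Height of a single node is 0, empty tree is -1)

Insertion order: [1, 23, 27, 49, 7, 31]
Tree (level-order array): [1, None, 23, 7, 27, None, None, None, 49, 31]
Compute height bottom-up (empty subtree = -1):
  height(7) = 1 + max(-1, -1) = 0
  height(31) = 1 + max(-1, -1) = 0
  height(49) = 1 + max(0, -1) = 1
  height(27) = 1 + max(-1, 1) = 2
  height(23) = 1 + max(0, 2) = 3
  height(1) = 1 + max(-1, 3) = 4
Height = 4


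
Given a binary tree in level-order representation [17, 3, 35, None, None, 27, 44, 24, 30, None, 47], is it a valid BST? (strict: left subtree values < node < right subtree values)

Level-order array: [17, 3, 35, None, None, 27, 44, 24, 30, None, 47]
Validate using subtree bounds (lo, hi): at each node, require lo < value < hi,
then recurse left with hi=value and right with lo=value.
Preorder trace (stopping at first violation):
  at node 17 with bounds (-inf, +inf): OK
  at node 3 with bounds (-inf, 17): OK
  at node 35 with bounds (17, +inf): OK
  at node 27 with bounds (17, 35): OK
  at node 24 with bounds (17, 27): OK
  at node 30 with bounds (27, 35): OK
  at node 44 with bounds (35, +inf): OK
  at node 47 with bounds (44, +inf): OK
No violation found at any node.
Result: Valid BST


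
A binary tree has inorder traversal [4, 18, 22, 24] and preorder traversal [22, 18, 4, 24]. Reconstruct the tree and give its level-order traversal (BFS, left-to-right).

Inorder:  [4, 18, 22, 24]
Preorder: [22, 18, 4, 24]
Algorithm: preorder visits root first, so consume preorder in order;
for each root, split the current inorder slice at that value into
left-subtree inorder and right-subtree inorder, then recurse.
Recursive splits:
  root=22; inorder splits into left=[4, 18], right=[24]
  root=18; inorder splits into left=[4], right=[]
  root=4; inorder splits into left=[], right=[]
  root=24; inorder splits into left=[], right=[]
Reconstructed level-order: [22, 18, 24, 4]


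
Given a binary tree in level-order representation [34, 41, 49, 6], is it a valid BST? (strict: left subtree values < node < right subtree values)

Level-order array: [34, 41, 49, 6]
Validate using subtree bounds (lo, hi): at each node, require lo < value < hi,
then recurse left with hi=value and right with lo=value.
Preorder trace (stopping at first violation):
  at node 34 with bounds (-inf, +inf): OK
  at node 41 with bounds (-inf, 34): VIOLATION
Node 41 violates its bound: not (-inf < 41 < 34).
Result: Not a valid BST


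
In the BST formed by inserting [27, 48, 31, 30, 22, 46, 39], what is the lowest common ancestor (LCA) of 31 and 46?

Tree insertion order: [27, 48, 31, 30, 22, 46, 39]
Tree (level-order array): [27, 22, 48, None, None, 31, None, 30, 46, None, None, 39]
In a BST, the LCA of p=31, q=46 is the first node v on the
root-to-leaf path with p <= v <= q (go left if both < v, right if both > v).
Walk from root:
  at 27: both 31 and 46 > 27, go right
  at 48: both 31 and 46 < 48, go left
  at 31: 31 <= 31 <= 46, this is the LCA
LCA = 31


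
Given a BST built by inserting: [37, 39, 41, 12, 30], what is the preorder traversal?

Tree insertion order: [37, 39, 41, 12, 30]
Tree (level-order array): [37, 12, 39, None, 30, None, 41]
Preorder traversal: [37, 12, 30, 39, 41]


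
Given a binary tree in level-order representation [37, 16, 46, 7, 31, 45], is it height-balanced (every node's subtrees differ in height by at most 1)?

Tree (level-order array): [37, 16, 46, 7, 31, 45]
Definition: a tree is height-balanced if, at every node, |h(left) - h(right)| <= 1 (empty subtree has height -1).
Bottom-up per-node check:
  node 7: h_left=-1, h_right=-1, diff=0 [OK], height=0
  node 31: h_left=-1, h_right=-1, diff=0 [OK], height=0
  node 16: h_left=0, h_right=0, diff=0 [OK], height=1
  node 45: h_left=-1, h_right=-1, diff=0 [OK], height=0
  node 46: h_left=0, h_right=-1, diff=1 [OK], height=1
  node 37: h_left=1, h_right=1, diff=0 [OK], height=2
All nodes satisfy the balance condition.
Result: Balanced


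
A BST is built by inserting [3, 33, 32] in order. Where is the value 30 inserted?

Starting tree (level order): [3, None, 33, 32]
Insertion path: 3 -> 33 -> 32
Result: insert 30 as left child of 32
Final tree (level order): [3, None, 33, 32, None, 30]


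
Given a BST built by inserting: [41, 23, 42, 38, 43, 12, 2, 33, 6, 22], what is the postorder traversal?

Tree insertion order: [41, 23, 42, 38, 43, 12, 2, 33, 6, 22]
Tree (level-order array): [41, 23, 42, 12, 38, None, 43, 2, 22, 33, None, None, None, None, 6]
Postorder traversal: [6, 2, 22, 12, 33, 38, 23, 43, 42, 41]


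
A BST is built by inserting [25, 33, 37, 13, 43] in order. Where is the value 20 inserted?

Starting tree (level order): [25, 13, 33, None, None, None, 37, None, 43]
Insertion path: 25 -> 13
Result: insert 20 as right child of 13
Final tree (level order): [25, 13, 33, None, 20, None, 37, None, None, None, 43]


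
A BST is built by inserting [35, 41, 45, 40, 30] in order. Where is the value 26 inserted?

Starting tree (level order): [35, 30, 41, None, None, 40, 45]
Insertion path: 35 -> 30
Result: insert 26 as left child of 30
Final tree (level order): [35, 30, 41, 26, None, 40, 45]


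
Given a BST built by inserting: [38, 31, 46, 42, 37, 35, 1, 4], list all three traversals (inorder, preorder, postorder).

Tree insertion order: [38, 31, 46, 42, 37, 35, 1, 4]
Tree (level-order array): [38, 31, 46, 1, 37, 42, None, None, 4, 35]
Inorder (L, root, R): [1, 4, 31, 35, 37, 38, 42, 46]
Preorder (root, L, R): [38, 31, 1, 4, 37, 35, 46, 42]
Postorder (L, R, root): [4, 1, 35, 37, 31, 42, 46, 38]


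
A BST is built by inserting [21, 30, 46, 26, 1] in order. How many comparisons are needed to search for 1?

Search path for 1: 21 -> 1
Found: True
Comparisons: 2


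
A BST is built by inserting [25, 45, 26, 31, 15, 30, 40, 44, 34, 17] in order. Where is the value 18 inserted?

Starting tree (level order): [25, 15, 45, None, 17, 26, None, None, None, None, 31, 30, 40, None, None, 34, 44]
Insertion path: 25 -> 15 -> 17
Result: insert 18 as right child of 17
Final tree (level order): [25, 15, 45, None, 17, 26, None, None, 18, None, 31, None, None, 30, 40, None, None, 34, 44]


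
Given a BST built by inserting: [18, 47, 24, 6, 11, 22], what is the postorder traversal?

Tree insertion order: [18, 47, 24, 6, 11, 22]
Tree (level-order array): [18, 6, 47, None, 11, 24, None, None, None, 22]
Postorder traversal: [11, 6, 22, 24, 47, 18]


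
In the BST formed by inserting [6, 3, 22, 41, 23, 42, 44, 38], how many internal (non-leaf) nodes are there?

Tree built from: [6, 3, 22, 41, 23, 42, 44, 38]
Tree (level-order array): [6, 3, 22, None, None, None, 41, 23, 42, None, 38, None, 44]
Rule: An internal node has at least one child.
Per-node child counts:
  node 6: 2 child(ren)
  node 3: 0 child(ren)
  node 22: 1 child(ren)
  node 41: 2 child(ren)
  node 23: 1 child(ren)
  node 38: 0 child(ren)
  node 42: 1 child(ren)
  node 44: 0 child(ren)
Matching nodes: [6, 22, 41, 23, 42]
Count of internal (non-leaf) nodes: 5


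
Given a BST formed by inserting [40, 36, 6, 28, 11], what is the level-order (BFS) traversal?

Tree insertion order: [40, 36, 6, 28, 11]
Tree (level-order array): [40, 36, None, 6, None, None, 28, 11]
BFS from the root, enqueuing left then right child of each popped node:
  queue [40] -> pop 40, enqueue [36], visited so far: [40]
  queue [36] -> pop 36, enqueue [6], visited so far: [40, 36]
  queue [6] -> pop 6, enqueue [28], visited so far: [40, 36, 6]
  queue [28] -> pop 28, enqueue [11], visited so far: [40, 36, 6, 28]
  queue [11] -> pop 11, enqueue [none], visited so far: [40, 36, 6, 28, 11]
Result: [40, 36, 6, 28, 11]


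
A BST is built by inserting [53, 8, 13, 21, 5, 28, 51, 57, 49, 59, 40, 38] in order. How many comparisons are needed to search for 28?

Search path for 28: 53 -> 8 -> 13 -> 21 -> 28
Found: True
Comparisons: 5


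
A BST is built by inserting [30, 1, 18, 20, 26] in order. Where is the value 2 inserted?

Starting tree (level order): [30, 1, None, None, 18, None, 20, None, 26]
Insertion path: 30 -> 1 -> 18
Result: insert 2 as left child of 18
Final tree (level order): [30, 1, None, None, 18, 2, 20, None, None, None, 26]


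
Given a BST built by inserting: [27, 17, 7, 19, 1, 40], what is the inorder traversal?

Tree insertion order: [27, 17, 7, 19, 1, 40]
Tree (level-order array): [27, 17, 40, 7, 19, None, None, 1]
Inorder traversal: [1, 7, 17, 19, 27, 40]


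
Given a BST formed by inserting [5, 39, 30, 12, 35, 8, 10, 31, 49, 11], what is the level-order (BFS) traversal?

Tree insertion order: [5, 39, 30, 12, 35, 8, 10, 31, 49, 11]
Tree (level-order array): [5, None, 39, 30, 49, 12, 35, None, None, 8, None, 31, None, None, 10, None, None, None, 11]
BFS from the root, enqueuing left then right child of each popped node:
  queue [5] -> pop 5, enqueue [39], visited so far: [5]
  queue [39] -> pop 39, enqueue [30, 49], visited so far: [5, 39]
  queue [30, 49] -> pop 30, enqueue [12, 35], visited so far: [5, 39, 30]
  queue [49, 12, 35] -> pop 49, enqueue [none], visited so far: [5, 39, 30, 49]
  queue [12, 35] -> pop 12, enqueue [8], visited so far: [5, 39, 30, 49, 12]
  queue [35, 8] -> pop 35, enqueue [31], visited so far: [5, 39, 30, 49, 12, 35]
  queue [8, 31] -> pop 8, enqueue [10], visited so far: [5, 39, 30, 49, 12, 35, 8]
  queue [31, 10] -> pop 31, enqueue [none], visited so far: [5, 39, 30, 49, 12, 35, 8, 31]
  queue [10] -> pop 10, enqueue [11], visited so far: [5, 39, 30, 49, 12, 35, 8, 31, 10]
  queue [11] -> pop 11, enqueue [none], visited so far: [5, 39, 30, 49, 12, 35, 8, 31, 10, 11]
Result: [5, 39, 30, 49, 12, 35, 8, 31, 10, 11]


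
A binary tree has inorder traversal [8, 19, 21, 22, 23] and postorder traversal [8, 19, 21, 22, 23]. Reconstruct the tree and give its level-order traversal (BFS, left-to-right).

Inorder:   [8, 19, 21, 22, 23]
Postorder: [8, 19, 21, 22, 23]
Algorithm: postorder visits root last, so walk postorder right-to-left;
each value is the root of the current inorder slice — split it at that
value, recurse on the right subtree first, then the left.
Recursive splits:
  root=23; inorder splits into left=[8, 19, 21, 22], right=[]
  root=22; inorder splits into left=[8, 19, 21], right=[]
  root=21; inorder splits into left=[8, 19], right=[]
  root=19; inorder splits into left=[8], right=[]
  root=8; inorder splits into left=[], right=[]
Reconstructed level-order: [23, 22, 21, 19, 8]


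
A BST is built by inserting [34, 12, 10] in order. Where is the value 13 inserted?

Starting tree (level order): [34, 12, None, 10]
Insertion path: 34 -> 12
Result: insert 13 as right child of 12
Final tree (level order): [34, 12, None, 10, 13]


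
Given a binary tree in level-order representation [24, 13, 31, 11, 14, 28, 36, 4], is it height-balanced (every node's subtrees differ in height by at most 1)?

Tree (level-order array): [24, 13, 31, 11, 14, 28, 36, 4]
Definition: a tree is height-balanced if, at every node, |h(left) - h(right)| <= 1 (empty subtree has height -1).
Bottom-up per-node check:
  node 4: h_left=-1, h_right=-1, diff=0 [OK], height=0
  node 11: h_left=0, h_right=-1, diff=1 [OK], height=1
  node 14: h_left=-1, h_right=-1, diff=0 [OK], height=0
  node 13: h_left=1, h_right=0, diff=1 [OK], height=2
  node 28: h_left=-1, h_right=-1, diff=0 [OK], height=0
  node 36: h_left=-1, h_right=-1, diff=0 [OK], height=0
  node 31: h_left=0, h_right=0, diff=0 [OK], height=1
  node 24: h_left=2, h_right=1, diff=1 [OK], height=3
All nodes satisfy the balance condition.
Result: Balanced


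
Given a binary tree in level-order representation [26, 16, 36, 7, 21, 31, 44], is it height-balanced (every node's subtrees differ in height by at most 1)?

Tree (level-order array): [26, 16, 36, 7, 21, 31, 44]
Definition: a tree is height-balanced if, at every node, |h(left) - h(right)| <= 1 (empty subtree has height -1).
Bottom-up per-node check:
  node 7: h_left=-1, h_right=-1, diff=0 [OK], height=0
  node 21: h_left=-1, h_right=-1, diff=0 [OK], height=0
  node 16: h_left=0, h_right=0, diff=0 [OK], height=1
  node 31: h_left=-1, h_right=-1, diff=0 [OK], height=0
  node 44: h_left=-1, h_right=-1, diff=0 [OK], height=0
  node 36: h_left=0, h_right=0, diff=0 [OK], height=1
  node 26: h_left=1, h_right=1, diff=0 [OK], height=2
All nodes satisfy the balance condition.
Result: Balanced


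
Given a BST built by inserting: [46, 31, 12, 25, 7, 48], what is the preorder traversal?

Tree insertion order: [46, 31, 12, 25, 7, 48]
Tree (level-order array): [46, 31, 48, 12, None, None, None, 7, 25]
Preorder traversal: [46, 31, 12, 7, 25, 48]


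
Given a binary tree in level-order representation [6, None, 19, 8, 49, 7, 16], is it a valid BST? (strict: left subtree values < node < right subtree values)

Level-order array: [6, None, 19, 8, 49, 7, 16]
Validate using subtree bounds (lo, hi): at each node, require lo < value < hi,
then recurse left with hi=value and right with lo=value.
Preorder trace (stopping at first violation):
  at node 6 with bounds (-inf, +inf): OK
  at node 19 with bounds (6, +inf): OK
  at node 8 with bounds (6, 19): OK
  at node 7 with bounds (6, 8): OK
  at node 16 with bounds (8, 19): OK
  at node 49 with bounds (19, +inf): OK
No violation found at any node.
Result: Valid BST


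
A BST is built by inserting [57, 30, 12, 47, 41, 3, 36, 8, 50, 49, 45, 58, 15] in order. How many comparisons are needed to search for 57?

Search path for 57: 57
Found: True
Comparisons: 1


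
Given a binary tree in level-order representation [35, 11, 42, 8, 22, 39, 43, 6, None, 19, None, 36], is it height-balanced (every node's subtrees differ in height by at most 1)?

Tree (level-order array): [35, 11, 42, 8, 22, 39, 43, 6, None, 19, None, 36]
Definition: a tree is height-balanced if, at every node, |h(left) - h(right)| <= 1 (empty subtree has height -1).
Bottom-up per-node check:
  node 6: h_left=-1, h_right=-1, diff=0 [OK], height=0
  node 8: h_left=0, h_right=-1, diff=1 [OK], height=1
  node 19: h_left=-1, h_right=-1, diff=0 [OK], height=0
  node 22: h_left=0, h_right=-1, diff=1 [OK], height=1
  node 11: h_left=1, h_right=1, diff=0 [OK], height=2
  node 36: h_left=-1, h_right=-1, diff=0 [OK], height=0
  node 39: h_left=0, h_right=-1, diff=1 [OK], height=1
  node 43: h_left=-1, h_right=-1, diff=0 [OK], height=0
  node 42: h_left=1, h_right=0, diff=1 [OK], height=2
  node 35: h_left=2, h_right=2, diff=0 [OK], height=3
All nodes satisfy the balance condition.
Result: Balanced


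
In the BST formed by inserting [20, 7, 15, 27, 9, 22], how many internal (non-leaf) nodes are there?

Tree built from: [20, 7, 15, 27, 9, 22]
Tree (level-order array): [20, 7, 27, None, 15, 22, None, 9]
Rule: An internal node has at least one child.
Per-node child counts:
  node 20: 2 child(ren)
  node 7: 1 child(ren)
  node 15: 1 child(ren)
  node 9: 0 child(ren)
  node 27: 1 child(ren)
  node 22: 0 child(ren)
Matching nodes: [20, 7, 15, 27]
Count of internal (non-leaf) nodes: 4


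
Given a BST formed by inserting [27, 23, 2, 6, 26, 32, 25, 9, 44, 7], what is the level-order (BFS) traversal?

Tree insertion order: [27, 23, 2, 6, 26, 32, 25, 9, 44, 7]
Tree (level-order array): [27, 23, 32, 2, 26, None, 44, None, 6, 25, None, None, None, None, 9, None, None, 7]
BFS from the root, enqueuing left then right child of each popped node:
  queue [27] -> pop 27, enqueue [23, 32], visited so far: [27]
  queue [23, 32] -> pop 23, enqueue [2, 26], visited so far: [27, 23]
  queue [32, 2, 26] -> pop 32, enqueue [44], visited so far: [27, 23, 32]
  queue [2, 26, 44] -> pop 2, enqueue [6], visited so far: [27, 23, 32, 2]
  queue [26, 44, 6] -> pop 26, enqueue [25], visited so far: [27, 23, 32, 2, 26]
  queue [44, 6, 25] -> pop 44, enqueue [none], visited so far: [27, 23, 32, 2, 26, 44]
  queue [6, 25] -> pop 6, enqueue [9], visited so far: [27, 23, 32, 2, 26, 44, 6]
  queue [25, 9] -> pop 25, enqueue [none], visited so far: [27, 23, 32, 2, 26, 44, 6, 25]
  queue [9] -> pop 9, enqueue [7], visited so far: [27, 23, 32, 2, 26, 44, 6, 25, 9]
  queue [7] -> pop 7, enqueue [none], visited so far: [27, 23, 32, 2, 26, 44, 6, 25, 9, 7]
Result: [27, 23, 32, 2, 26, 44, 6, 25, 9, 7]
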